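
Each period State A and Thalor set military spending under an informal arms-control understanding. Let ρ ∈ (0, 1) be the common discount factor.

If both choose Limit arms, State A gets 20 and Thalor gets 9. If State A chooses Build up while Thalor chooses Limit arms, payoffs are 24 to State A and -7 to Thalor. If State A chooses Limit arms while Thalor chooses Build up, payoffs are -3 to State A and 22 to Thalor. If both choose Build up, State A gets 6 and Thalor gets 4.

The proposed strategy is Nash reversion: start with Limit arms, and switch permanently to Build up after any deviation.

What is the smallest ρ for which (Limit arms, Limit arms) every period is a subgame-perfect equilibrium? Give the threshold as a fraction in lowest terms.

State A: cooperation gives 20 each period; deviation gives 24 once then 6 forever.
  20/(1−ρ) ≥ 24 + 6ρ/(1−ρ) ⇒ ρ ≥ 4/18 = 2/9.
Thalor: cooperation gives 9 each period; deviation gives 22 once then 4 forever.
  ρ ≥ 13/18.
Both must hold, so the binding constraint is Thalor's: ρ ≥ 13/18.

13/18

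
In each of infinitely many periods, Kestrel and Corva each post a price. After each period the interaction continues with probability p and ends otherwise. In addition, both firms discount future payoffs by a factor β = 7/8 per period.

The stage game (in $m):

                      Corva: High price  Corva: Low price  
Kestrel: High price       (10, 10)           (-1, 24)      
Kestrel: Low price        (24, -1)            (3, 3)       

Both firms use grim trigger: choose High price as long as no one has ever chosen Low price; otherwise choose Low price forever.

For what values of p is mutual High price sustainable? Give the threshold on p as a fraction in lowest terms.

16/21

Expected continuation weight on next period's payoff is β·p = 7/8·p, which plays the role of the discount factor.
Cooperation requires 7/8·p ≥ (24−10)/(24−3) = 2/3, hence p ≥ 16/21.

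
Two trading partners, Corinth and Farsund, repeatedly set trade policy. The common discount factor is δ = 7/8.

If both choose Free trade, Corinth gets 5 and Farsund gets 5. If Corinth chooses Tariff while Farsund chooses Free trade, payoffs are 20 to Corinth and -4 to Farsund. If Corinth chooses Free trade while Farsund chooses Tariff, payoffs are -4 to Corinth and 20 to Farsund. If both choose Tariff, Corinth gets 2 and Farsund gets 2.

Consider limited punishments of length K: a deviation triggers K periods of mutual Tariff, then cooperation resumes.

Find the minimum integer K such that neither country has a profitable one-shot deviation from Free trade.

10

IC: δ(1−δ^K)/(1−δ) ≥ (20−5)/(5−2) = 5.
With δ = 7/8: need 1 − δ^K ≥ 5·(1−7/8)/(7/8), i.e. δ^K ≤ 0.2857.
Since (7/8)^9 = 0.3007 and (7/8)^10 = 0.2631, the smallest such K is 10.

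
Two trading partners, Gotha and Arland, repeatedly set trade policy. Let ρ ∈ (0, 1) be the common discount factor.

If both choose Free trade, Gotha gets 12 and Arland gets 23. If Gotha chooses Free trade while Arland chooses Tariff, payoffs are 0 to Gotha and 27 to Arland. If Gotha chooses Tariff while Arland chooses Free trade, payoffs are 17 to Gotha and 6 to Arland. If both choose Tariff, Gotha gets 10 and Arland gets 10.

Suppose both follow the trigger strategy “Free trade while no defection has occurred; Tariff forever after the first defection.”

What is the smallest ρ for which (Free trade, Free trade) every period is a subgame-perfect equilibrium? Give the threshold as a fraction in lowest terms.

5/7

Gotha's threshold: (17−12)/(17−10) = 5/7.
Arland's threshold: (27−23)/(27−10) = 4/17.
5/7 > 4/17, so Gotha binds and ρ* = 5/7.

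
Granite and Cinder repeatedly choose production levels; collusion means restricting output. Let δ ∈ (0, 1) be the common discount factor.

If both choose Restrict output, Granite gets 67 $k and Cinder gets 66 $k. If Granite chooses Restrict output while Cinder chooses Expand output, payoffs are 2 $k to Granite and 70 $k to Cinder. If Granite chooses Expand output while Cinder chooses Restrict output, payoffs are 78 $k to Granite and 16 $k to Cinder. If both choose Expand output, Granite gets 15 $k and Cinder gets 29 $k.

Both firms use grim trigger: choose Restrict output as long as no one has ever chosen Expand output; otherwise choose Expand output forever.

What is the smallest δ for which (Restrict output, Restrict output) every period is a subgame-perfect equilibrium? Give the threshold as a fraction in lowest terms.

11/63

For Granite: deviation gain 78−67 = 11, per-period punishment loss 67−15 = 52. IC gives δ ≥ 11/63.
For Cinder: gain 4, loss 37 per period, so δ ≥ 4/41.
The tighter constraint is Granite's, so cooperation needs δ ≥ 11/63.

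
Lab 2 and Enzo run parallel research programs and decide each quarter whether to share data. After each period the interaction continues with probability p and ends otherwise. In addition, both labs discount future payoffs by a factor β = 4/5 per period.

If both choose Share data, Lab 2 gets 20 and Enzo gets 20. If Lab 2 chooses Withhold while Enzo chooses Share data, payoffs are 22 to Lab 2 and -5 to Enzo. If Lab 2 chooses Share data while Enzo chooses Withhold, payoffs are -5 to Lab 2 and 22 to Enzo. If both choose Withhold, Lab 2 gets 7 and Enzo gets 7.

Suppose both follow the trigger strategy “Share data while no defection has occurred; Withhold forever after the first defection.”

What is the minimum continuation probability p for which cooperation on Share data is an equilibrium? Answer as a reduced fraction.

1/6

Expected continuation weight on next period's payoff is β·p = 4/5·p, which plays the role of the discount factor.
Cooperation requires 4/5·p ≥ (22−20)/(22−7) = 2/15, hence p ≥ 1/6.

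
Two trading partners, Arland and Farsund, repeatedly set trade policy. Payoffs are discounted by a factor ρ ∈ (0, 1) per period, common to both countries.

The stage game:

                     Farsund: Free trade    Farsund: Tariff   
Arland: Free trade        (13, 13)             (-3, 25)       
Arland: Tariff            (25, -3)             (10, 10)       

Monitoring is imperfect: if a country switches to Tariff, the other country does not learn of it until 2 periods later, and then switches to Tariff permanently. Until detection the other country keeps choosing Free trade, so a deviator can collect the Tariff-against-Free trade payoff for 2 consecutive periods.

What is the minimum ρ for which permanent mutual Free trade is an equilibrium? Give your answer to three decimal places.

The best deviation is to choose Tariff for all 2 undetected periods, earning 25 each, then 10 forever once detected.
Deviation value: 25(1−ρ^2)/(1−ρ) + 10ρ^2/(1−ρ); cooperation value: 13/(1−ρ).
IC: 13 ≥ 25(1−ρ^2) + 10ρ^2 = 25 − 15ρ^2.
So ρ^2 ≥ 12/15 = 4/5, giving ρ ≥ (4/5)^(1/2) ≈ 0.894.

0.894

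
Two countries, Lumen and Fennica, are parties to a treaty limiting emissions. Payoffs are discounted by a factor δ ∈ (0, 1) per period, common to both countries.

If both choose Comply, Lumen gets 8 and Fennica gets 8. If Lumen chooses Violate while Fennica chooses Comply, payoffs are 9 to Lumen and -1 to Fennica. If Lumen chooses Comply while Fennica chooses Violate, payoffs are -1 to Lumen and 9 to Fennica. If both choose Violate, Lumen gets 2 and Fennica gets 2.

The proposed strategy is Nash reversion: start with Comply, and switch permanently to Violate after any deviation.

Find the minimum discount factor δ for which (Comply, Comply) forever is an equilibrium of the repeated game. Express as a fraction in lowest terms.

1/7

Cooperation forever yields 8 each period: 8/(1−δ).
Deviating yields 9 once, then 2 forever: 9 + 2δ/(1−δ).
No profitable deviation requires 8/(1−δ) ≥ 9 + 2δ/(1−δ).
Multiplying by (1−δ): 8 ≥ 9(1−δ) + 2δ = 9 − 7δ.
So 7δ ≥ 1, i.e. δ ≥ 1/7.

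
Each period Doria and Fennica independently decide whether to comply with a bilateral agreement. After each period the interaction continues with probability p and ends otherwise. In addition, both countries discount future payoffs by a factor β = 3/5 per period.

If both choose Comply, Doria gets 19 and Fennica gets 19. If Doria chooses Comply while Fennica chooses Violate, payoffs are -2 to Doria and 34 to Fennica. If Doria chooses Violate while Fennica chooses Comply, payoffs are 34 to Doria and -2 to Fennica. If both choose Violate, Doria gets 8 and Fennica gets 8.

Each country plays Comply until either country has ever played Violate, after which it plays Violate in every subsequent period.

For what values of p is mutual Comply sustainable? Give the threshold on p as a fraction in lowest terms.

25/26

Expected continuation weight on next period's payoff is β·p = 3/5·p, which plays the role of the discount factor.
Cooperation requires 3/5·p ≥ (34−19)/(34−8) = 15/26, hence p ≥ 25/26.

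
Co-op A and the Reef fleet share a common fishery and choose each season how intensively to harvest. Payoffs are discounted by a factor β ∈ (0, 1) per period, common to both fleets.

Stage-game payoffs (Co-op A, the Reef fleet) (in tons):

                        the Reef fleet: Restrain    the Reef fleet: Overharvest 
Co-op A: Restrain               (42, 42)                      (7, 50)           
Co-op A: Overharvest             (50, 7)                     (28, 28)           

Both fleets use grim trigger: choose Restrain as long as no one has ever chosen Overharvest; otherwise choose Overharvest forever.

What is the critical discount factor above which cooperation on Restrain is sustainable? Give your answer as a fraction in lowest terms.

Under grim trigger the critical discount factor is (T−C)/(T−P) with T = 50, C = 42, P = 28.
β* = (50−42)/(50−28) = 8/22 = 4/11.

4/11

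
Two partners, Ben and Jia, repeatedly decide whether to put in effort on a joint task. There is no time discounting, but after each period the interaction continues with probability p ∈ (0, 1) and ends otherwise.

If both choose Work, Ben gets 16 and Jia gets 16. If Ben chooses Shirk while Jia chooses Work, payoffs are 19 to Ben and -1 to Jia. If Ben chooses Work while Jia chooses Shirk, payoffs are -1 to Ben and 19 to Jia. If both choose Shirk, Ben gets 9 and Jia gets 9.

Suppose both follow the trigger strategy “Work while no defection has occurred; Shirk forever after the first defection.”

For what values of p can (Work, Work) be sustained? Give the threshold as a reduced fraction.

Expected cooperation value is 16 + p·16 + p²·16 + … = 16/(1−p); deviation gives 19 + p·9/(1−p).
16 ≥ 19(1−p) + 9p ⇒ 10p ≥ 3 ⇒ p ≥ 3/10.

3/10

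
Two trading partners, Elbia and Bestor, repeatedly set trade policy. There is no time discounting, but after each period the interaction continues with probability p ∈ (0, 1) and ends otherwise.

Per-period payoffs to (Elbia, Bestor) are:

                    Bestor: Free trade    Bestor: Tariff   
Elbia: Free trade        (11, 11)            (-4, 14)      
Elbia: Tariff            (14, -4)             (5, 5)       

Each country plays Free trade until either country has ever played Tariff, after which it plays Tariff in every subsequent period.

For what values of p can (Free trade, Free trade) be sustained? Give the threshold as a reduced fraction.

With no time discounting, the continuation probability p plays the role of the discount factor.
Grim-trigger IC: 11/(1−p) ≥ 14 + 5p/(1−p) ⇒ p ≥ (14−11)/(14−5) = 1/3.

1/3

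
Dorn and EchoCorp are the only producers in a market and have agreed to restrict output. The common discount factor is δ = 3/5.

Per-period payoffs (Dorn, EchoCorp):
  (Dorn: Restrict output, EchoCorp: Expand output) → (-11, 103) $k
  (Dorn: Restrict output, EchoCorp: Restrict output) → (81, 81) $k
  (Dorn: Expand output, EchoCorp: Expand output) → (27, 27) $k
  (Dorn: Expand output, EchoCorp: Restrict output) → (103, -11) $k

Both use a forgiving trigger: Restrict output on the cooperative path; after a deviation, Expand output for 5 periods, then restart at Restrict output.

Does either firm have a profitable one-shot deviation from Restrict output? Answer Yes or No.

IC: δ+…+δ^5 ≥ (103−81)/(81−27) = 11/27.
At δ = 3/5: partial sum = 1.3834 ≥ 0.4074. Cooperation sustainable.

No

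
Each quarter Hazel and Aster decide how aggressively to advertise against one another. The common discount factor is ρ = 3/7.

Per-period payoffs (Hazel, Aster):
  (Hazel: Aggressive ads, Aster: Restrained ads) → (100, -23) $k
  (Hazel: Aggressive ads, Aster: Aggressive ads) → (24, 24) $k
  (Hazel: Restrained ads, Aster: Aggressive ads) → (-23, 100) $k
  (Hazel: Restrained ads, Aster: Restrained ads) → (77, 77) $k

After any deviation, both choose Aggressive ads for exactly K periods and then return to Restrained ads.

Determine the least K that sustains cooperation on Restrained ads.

2

No profitable deviation requires (77−24)(ρ+…+ρ^K) ≥ 100−77, i.e. ρ+…+ρ^K ≥ 23/53 ≈ 0.4340.
With ρ = 3/7, the partial sums are K=1: 0.4286, K=2: 0.6122.
K = 2 is the first length at which the sum reaches 0.4340.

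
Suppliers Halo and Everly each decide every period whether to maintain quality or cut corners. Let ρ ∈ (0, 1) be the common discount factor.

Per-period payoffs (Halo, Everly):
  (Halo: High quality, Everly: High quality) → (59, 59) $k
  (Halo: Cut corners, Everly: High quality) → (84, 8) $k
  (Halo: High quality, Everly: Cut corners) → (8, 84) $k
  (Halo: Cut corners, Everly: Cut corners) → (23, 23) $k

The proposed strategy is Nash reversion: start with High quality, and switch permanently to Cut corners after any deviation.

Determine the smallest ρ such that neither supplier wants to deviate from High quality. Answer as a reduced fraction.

Cooperation forever yields 59 each period: 59/(1−ρ).
Deviating yields 84 once, then 23 forever: 84 + 23ρ/(1−ρ).
No profitable deviation requires 59/(1−ρ) ≥ 84 + 23ρ/(1−ρ).
Multiplying by (1−ρ): 59 ≥ 84(1−ρ) + 23ρ = 84 − 61ρ.
So 61ρ ≥ 25, i.e. ρ ≥ 25/61.

25/61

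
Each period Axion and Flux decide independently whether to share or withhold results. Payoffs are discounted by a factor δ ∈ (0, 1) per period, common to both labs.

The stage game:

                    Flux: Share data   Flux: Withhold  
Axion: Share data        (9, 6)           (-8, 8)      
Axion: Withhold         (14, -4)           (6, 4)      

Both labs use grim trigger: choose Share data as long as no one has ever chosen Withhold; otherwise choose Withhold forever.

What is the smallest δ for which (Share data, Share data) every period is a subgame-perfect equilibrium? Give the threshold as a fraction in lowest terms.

For Axion: deviation gain 14−9 = 5, per-period punishment loss 9−6 = 3. IC gives δ ≥ 5/8.
For Flux: gain 2, loss 2 per period, so δ ≥ 2/4 = 1/2.
The tighter constraint is Axion's, so cooperation needs δ ≥ 5/8.

5/8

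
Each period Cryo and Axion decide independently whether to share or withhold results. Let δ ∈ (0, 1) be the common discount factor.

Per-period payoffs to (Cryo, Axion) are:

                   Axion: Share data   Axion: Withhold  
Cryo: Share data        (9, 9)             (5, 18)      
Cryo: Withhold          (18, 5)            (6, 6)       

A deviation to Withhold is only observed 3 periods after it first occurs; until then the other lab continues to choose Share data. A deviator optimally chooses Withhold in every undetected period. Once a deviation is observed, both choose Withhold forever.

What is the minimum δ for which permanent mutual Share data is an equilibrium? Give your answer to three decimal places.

0.909

The best deviation is to choose Withhold for all 3 undetected periods, earning 18 each, then 6 forever once detected.
Deviation value: 18(1−δ^3)/(1−δ) + 6δ^3/(1−δ); cooperation value: 9/(1−δ).
IC: 9 ≥ 18(1−δ^3) + 6δ^3 = 18 − 12δ^3.
So δ^3 ≥ 9/12 = 3/4, giving δ ≥ (3/4)^(1/3) ≈ 0.909.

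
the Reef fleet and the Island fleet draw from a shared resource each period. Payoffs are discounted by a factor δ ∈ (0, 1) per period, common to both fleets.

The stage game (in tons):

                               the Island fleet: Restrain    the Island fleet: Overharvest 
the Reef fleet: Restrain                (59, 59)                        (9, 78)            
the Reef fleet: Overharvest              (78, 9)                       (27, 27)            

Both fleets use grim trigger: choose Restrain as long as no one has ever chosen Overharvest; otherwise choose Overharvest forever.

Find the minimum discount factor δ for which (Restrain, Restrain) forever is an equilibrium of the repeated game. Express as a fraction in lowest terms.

Cooperation forever yields 59 each period: 59/(1−δ).
Deviating yields 78 once, then 27 forever: 78 + 27δ/(1−δ).
No profitable deviation requires 59/(1−δ) ≥ 78 + 27δ/(1−δ).
Multiplying by (1−δ): 59 ≥ 78(1−δ) + 27δ = 78 − 51δ.
So 51δ ≥ 19, i.e. δ ≥ 19/51.

19/51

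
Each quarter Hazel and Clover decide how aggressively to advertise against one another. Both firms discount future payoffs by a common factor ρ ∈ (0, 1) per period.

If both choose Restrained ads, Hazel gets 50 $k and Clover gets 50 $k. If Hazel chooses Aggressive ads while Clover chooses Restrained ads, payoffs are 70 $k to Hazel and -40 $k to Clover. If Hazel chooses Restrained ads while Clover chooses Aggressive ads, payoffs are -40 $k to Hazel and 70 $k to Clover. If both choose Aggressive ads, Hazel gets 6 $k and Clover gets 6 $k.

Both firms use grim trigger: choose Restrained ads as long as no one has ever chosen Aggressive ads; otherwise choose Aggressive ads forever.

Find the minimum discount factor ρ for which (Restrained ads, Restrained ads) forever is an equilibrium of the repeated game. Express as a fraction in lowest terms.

5/16

Cooperation forever yields 50 each period: 50/(1−ρ).
Deviating yields 70 once, then 6 forever: 70 + 6ρ/(1−ρ).
No profitable deviation requires 50/(1−ρ) ≥ 70 + 6ρ/(1−ρ).
Multiplying by (1−ρ): 50 ≥ 70(1−ρ) + 6ρ = 70 − 64ρ.
So 64ρ ≥ 20, i.e. ρ ≥ 20/64 = 5/16.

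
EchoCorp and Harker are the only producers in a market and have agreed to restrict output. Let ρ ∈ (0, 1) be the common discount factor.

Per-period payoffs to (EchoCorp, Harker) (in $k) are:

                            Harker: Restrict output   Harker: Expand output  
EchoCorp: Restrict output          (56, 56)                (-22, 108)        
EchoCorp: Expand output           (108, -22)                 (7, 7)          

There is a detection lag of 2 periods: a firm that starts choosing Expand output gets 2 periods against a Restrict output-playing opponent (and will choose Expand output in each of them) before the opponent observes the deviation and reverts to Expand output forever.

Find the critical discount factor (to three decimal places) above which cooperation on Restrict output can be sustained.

A deviator earns 108 for 2 periods, then 7 forever; cooperating earns 56 forever. Multiplying the IC by (1−ρ):
56 ≥ 108(1−ρ^2) + 7ρ^2, so 101·ρ^2 ≥ 52 and ρ^2 ≥ 52/101.
ρ ≥ (52/101)^(1/2) ≈ 0.718.

0.718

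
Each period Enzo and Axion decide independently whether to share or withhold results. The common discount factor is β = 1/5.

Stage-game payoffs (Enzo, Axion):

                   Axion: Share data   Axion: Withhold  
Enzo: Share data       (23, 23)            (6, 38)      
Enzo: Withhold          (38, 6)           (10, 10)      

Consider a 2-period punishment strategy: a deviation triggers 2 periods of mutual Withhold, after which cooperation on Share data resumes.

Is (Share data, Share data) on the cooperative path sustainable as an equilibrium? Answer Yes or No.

No

IC: β+…+β^2 ≥ (38−23)/(23−10) = 15/13.
At β = 1/5: partial sum = 0.2400 < 1.1538. Cooperation not sustainable.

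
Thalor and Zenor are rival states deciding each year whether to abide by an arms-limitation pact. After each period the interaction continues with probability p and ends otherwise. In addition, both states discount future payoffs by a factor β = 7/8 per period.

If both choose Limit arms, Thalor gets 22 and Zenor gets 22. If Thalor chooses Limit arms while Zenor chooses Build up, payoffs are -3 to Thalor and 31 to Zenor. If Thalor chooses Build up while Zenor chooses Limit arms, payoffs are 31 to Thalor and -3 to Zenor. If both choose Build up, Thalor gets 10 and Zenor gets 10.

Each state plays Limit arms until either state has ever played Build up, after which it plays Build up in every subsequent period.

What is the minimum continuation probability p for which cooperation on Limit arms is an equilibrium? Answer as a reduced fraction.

Expected continuation weight on next period's payoff is β·p = 7/8·p, which plays the role of the discount factor.
Cooperation requires 7/8·p ≥ (31−22)/(31−10) = 3/7, hence p ≥ 24/49.

24/49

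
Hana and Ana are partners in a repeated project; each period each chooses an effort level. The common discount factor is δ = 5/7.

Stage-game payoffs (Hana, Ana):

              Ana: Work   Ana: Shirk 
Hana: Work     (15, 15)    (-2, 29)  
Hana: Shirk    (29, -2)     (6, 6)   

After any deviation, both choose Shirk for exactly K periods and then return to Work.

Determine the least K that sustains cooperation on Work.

Need Σ_{k=1}^{K} δ^k ≥ (29−15)/(15−6) = 1.5556 at δ = 5/7.
At K = 2 the sum is 1.2245 < 1.5556; at K = 3 it is 1.5889 ≥ 1.5556.
So the minimum punishment length is K = 3.

3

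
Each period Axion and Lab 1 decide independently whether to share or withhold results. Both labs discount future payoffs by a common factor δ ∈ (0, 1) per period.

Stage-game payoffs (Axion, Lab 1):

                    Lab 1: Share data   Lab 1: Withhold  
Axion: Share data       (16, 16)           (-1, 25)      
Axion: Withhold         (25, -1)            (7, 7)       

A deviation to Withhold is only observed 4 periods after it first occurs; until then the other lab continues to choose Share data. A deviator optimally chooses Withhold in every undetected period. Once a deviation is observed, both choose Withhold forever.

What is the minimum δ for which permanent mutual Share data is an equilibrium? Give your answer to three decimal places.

Deviating for the 4 undetected periods gains 25−16 = 9 per period over cooperation, then loses 16−7 = 9 per period forever once punishment starts.
Gain: 9(1 + δ + … + δ^3); loss: 9·δ^4/(1−δ).
No profitable deviation ⇔ 9(1−δ^4) ≤ 9·δ^4, i.e. δ^4 ≥ 9/(9+9) = 1/2.
Hence δ ≥ (1/2)^(1/4) ≈ 0.841.

0.841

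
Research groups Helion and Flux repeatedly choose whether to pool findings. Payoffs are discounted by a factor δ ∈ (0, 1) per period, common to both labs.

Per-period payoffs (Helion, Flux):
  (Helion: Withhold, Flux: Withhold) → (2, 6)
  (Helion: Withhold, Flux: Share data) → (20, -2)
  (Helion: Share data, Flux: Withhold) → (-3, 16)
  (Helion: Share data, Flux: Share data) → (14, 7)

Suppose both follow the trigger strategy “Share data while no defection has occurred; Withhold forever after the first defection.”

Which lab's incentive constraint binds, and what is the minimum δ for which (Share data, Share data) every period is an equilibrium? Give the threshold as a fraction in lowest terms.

For Helion: deviation gain 20−14 = 6, per-period punishment loss 14−2 = 12. IC gives δ ≥ 6/18 = 1/3.
For Flux: gain 9, loss 1 per period, so δ ≥ 9/10.
The tighter constraint is Flux's, so cooperation needs δ ≥ 9/10.

Flux; δ ≥ 9/10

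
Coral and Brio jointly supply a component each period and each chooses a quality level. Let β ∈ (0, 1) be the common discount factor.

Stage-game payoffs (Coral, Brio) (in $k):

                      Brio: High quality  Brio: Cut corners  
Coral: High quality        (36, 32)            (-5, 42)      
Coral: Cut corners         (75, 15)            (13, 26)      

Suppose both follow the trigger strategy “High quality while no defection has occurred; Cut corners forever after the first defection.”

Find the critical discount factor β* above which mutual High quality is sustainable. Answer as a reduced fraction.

Coral's threshold: (75−36)/(75−13) = 39/62.
Brio's threshold: (42−32)/(42−26) = 5/8.
39/62 > 5/8, so Coral binds and β* = 39/62.

39/62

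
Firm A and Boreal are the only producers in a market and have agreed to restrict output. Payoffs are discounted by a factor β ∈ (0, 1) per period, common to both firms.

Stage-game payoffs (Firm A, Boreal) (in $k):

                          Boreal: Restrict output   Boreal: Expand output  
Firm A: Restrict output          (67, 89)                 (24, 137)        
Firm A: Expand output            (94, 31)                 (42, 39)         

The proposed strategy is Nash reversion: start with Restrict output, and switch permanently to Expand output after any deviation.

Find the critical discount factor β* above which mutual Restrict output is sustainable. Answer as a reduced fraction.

27/52

Firm A's threshold: (94−67)/(94−42) = 27/52.
Boreal's threshold: (137−89)/(137−39) = 24/49.
27/52 > 24/49, so Firm A binds and β* = 27/52.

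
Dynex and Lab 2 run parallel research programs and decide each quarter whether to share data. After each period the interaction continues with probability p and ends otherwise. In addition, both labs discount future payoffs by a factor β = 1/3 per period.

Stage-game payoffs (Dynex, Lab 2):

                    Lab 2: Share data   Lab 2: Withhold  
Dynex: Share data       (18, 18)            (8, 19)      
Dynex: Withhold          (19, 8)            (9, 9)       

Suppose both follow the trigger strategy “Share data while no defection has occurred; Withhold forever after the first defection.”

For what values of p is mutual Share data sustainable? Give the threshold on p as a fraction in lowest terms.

Expected continuation weight on next period's payoff is β·p = 1/3·p, which plays the role of the discount factor.
Cooperation requires 1/3·p ≥ (19−18)/(19−9) = 1/10, hence p ≥ 3/10.

3/10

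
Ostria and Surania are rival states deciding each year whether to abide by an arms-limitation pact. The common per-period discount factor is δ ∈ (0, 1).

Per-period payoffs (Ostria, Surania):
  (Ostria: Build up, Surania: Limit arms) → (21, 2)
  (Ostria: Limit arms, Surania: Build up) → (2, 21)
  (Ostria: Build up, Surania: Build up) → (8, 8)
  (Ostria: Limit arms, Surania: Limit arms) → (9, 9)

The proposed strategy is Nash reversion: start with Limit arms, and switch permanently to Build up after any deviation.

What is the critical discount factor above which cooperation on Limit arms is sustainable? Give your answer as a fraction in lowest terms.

One-period gain from deviating is 21 − 9 = 12. The loss is 9 − 8 = 1 in every subsequent period, with present value 1·δ/(1−δ).
Deviation is unprofitable when 1·δ/(1−δ) ≥ 12, i.e. δ/(1−δ) ≥ 12.
Equivalently δ ≥ 12/(12+1) = 12/13.

12/13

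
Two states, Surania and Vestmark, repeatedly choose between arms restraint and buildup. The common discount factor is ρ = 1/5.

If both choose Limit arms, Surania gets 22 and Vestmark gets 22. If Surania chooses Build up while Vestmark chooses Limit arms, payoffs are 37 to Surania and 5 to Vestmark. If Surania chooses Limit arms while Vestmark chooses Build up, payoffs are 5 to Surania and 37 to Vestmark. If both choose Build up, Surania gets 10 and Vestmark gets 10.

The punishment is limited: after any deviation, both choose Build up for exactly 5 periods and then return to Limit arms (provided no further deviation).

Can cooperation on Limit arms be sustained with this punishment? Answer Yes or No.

IC: ρ+…+ρ^5 ≥ (37−22)/(22−10) = 5/4.
At ρ = 1/5: partial sum = 0.2499 < 1.2500. Cooperation not sustainable.

No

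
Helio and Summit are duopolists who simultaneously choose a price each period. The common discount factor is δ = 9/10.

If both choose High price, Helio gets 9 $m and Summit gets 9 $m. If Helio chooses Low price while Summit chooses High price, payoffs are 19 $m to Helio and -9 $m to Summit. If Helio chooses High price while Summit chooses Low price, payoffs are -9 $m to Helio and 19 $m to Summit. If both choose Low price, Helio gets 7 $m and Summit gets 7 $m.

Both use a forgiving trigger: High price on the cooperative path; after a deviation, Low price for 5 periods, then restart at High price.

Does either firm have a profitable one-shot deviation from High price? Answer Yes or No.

IC: δ+…+δ^5 ≥ (19−9)/(9−7) = 5.
At δ = 9/10: partial sum = 3.6856 < 5.0000. Cooperation not sustainable.

Yes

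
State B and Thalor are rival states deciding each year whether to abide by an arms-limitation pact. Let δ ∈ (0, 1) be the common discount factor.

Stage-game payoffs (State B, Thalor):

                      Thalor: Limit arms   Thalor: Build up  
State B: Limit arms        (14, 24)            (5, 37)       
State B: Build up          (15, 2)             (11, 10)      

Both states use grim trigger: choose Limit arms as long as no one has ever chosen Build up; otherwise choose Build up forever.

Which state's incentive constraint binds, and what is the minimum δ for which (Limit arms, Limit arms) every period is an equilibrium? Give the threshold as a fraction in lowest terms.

Thalor; δ ≥ 13/27

State B: cooperation gives 14 each period; deviation gives 15 once then 11 forever.
  14/(1−δ) ≥ 15 + 11δ/(1−δ) ⇒ δ ≥ 1/4.
Thalor: cooperation gives 24 each period; deviation gives 37 once then 10 forever.
  δ ≥ 13/27.
Both must hold, so the binding constraint is Thalor's: δ ≥ 13/27.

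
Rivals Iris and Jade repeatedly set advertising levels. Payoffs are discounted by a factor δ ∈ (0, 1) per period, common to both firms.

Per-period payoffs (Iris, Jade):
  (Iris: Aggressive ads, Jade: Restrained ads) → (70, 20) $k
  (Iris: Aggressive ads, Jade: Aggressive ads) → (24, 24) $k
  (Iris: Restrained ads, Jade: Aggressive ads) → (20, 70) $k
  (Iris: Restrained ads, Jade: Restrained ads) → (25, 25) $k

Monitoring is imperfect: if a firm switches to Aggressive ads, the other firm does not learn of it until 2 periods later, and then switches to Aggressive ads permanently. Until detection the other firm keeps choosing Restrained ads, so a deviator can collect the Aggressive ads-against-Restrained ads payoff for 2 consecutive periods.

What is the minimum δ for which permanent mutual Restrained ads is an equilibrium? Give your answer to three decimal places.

The best deviation is to choose Aggressive ads for all 2 undetected periods, earning 70 each, then 24 forever once detected.
Deviation value: 70(1−δ^2)/(1−δ) + 24δ^2/(1−δ); cooperation value: 25/(1−δ).
IC: 25 ≥ 70(1−δ^2) + 24δ^2 = 70 − 46δ^2.
So δ^2 ≥ 45/46, giving δ ≥ (45/46)^(1/2) ≈ 0.989.

0.989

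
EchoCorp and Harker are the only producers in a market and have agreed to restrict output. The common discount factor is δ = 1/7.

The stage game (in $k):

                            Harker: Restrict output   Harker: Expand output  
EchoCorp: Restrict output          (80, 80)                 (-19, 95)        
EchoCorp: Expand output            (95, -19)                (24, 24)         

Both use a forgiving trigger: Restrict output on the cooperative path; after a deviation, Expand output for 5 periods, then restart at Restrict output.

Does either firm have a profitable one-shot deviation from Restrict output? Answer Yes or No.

Yes

Comparing payoff streams over the 6 periods until play realigns: cooperate → 80(1+δ+…+δ^5); deviate → 95 + 24(δ+…+δ^5).
Cooperation is sustained iff (80−24)(δ+…+δ^5) ≥ 95−80.
δ+…+δ^5 = 1/7·(1−(1/7)^5)/(1−1/7) = 0.1667, and (95−80)/(80−24) = 0.2679.
0.1667 < 0.2679, so cooperation is not sustainable.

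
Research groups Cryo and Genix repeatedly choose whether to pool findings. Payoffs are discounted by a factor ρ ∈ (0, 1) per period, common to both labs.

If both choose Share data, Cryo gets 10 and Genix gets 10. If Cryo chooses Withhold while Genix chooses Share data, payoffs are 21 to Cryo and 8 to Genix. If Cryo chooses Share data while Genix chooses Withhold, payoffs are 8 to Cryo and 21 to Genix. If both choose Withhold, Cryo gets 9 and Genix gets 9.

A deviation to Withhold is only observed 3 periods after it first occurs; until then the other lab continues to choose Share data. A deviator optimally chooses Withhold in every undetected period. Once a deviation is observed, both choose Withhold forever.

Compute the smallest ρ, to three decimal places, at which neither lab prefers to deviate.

0.971

The best deviation is to choose Withhold for all 3 undetected periods, earning 21 each, then 9 forever once detected.
Deviation value: 21(1−ρ^3)/(1−ρ) + 9ρ^3/(1−ρ); cooperation value: 10/(1−ρ).
IC: 10 ≥ 21(1−ρ^3) + 9ρ^3 = 21 − 12ρ^3.
So ρ^3 ≥ 11/12, giving ρ ≥ (11/12)^(1/3) ≈ 0.971.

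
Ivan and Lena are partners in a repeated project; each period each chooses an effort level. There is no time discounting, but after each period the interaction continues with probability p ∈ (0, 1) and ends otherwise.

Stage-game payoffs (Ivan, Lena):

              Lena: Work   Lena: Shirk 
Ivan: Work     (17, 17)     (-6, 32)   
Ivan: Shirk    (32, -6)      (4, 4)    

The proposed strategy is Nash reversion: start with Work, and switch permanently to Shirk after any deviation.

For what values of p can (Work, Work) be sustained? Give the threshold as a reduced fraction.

With no time discounting, the continuation probability p plays the role of the discount factor.
Grim-trigger IC: 17/(1−p) ≥ 32 + 4p/(1−p) ⇒ p ≥ (32−17)/(32−4) = 15/28.

15/28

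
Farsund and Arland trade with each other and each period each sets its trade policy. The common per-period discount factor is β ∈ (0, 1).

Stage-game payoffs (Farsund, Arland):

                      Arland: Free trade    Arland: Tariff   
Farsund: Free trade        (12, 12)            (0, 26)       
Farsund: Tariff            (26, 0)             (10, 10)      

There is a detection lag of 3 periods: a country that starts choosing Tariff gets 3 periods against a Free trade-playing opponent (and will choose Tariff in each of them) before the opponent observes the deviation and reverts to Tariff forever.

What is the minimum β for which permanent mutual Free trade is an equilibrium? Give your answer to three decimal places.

The best deviation is to choose Tariff for all 3 undetected periods, earning 26 each, then 10 forever once detected.
Deviation value: 26(1−β^3)/(1−β) + 10β^3/(1−β); cooperation value: 12/(1−β).
IC: 12 ≥ 26(1−β^3) + 10β^3 = 26 − 16β^3.
So β^3 ≥ 14/16 = 7/8, giving β ≥ (7/8)^(1/3) ≈ 0.956.

0.956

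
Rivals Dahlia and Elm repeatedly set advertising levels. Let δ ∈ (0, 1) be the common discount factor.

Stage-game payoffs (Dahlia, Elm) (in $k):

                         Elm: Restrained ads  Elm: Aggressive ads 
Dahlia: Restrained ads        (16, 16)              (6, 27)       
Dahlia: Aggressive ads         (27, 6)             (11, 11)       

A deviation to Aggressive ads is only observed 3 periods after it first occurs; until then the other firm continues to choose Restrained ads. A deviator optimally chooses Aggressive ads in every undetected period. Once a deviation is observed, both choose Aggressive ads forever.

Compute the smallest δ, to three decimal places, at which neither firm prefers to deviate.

0.883

A deviator earns 27 for 3 periods, then 11 forever; cooperating earns 16 forever. Multiplying the IC by (1−δ):
16 ≥ 27(1−δ^3) + 11δ^3, so 16·δ^3 ≥ 11 and δ^3 ≥ 11/16.
δ ≥ (11/16)^(1/3) ≈ 0.883.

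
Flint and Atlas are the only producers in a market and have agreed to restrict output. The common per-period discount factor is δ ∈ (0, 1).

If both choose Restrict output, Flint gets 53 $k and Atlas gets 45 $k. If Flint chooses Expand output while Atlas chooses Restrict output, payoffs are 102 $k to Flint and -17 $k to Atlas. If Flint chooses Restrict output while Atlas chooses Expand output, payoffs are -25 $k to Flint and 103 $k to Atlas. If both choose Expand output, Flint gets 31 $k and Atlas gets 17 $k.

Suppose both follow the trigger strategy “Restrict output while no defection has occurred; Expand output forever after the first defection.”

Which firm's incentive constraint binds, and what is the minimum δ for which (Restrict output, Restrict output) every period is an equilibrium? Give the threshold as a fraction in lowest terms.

Flint; δ ≥ 49/71

Flint: cooperation gives 53 each period; deviation gives 102 once then 31 forever.
  53/(1−δ) ≥ 102 + 31δ/(1−δ) ⇒ δ ≥ 49/71.
Atlas: cooperation gives 45 each period; deviation gives 103 once then 17 forever.
  δ ≥ 58/86 = 29/43.
Both must hold, so the binding constraint is Flint's: δ ≥ 49/71.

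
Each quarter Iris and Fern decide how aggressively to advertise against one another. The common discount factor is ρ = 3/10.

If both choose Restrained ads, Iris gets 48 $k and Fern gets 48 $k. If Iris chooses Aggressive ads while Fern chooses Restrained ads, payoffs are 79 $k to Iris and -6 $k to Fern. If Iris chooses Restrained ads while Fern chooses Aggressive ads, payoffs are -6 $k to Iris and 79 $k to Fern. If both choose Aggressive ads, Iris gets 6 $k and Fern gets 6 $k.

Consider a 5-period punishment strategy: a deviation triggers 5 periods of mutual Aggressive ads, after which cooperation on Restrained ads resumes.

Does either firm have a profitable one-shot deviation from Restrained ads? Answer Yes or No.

Yes

A one-shot deviation gives 79 now, then 6 for 5 periods, then back to 48.
Gain from deviating: (79−48) today; loss: (48−6) in each of the next 5 periods.
No-deviation condition: (48−6)(ρ+…+ρ^5) ≥ 79−48, i.e. ρ+…+ρ^5 ≥ 31/42.
At ρ = 3/10: ρ+…+ρ^5 = 0.4275 < 0.7381.
So cooperation is not sustainable.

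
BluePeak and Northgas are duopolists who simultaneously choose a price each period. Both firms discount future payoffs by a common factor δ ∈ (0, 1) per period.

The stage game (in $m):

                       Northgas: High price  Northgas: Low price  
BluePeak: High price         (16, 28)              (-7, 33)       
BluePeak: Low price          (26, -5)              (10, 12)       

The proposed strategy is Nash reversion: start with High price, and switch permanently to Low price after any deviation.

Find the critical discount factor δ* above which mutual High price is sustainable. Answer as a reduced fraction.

BluePeak's threshold: (26−16)/(26−10) = 5/8.
Northgas's threshold: (33−28)/(33−12) = 5/21.
5/8 > 5/21, so BluePeak binds and δ* = 5/8.

5/8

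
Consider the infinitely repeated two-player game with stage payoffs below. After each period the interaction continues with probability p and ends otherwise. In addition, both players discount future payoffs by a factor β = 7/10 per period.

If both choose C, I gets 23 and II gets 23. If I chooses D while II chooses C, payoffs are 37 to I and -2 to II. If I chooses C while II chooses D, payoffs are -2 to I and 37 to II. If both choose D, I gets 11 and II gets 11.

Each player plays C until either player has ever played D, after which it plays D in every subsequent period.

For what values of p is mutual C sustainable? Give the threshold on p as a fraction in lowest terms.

10/13

With continuation probability p and discount β, the effective per-period discount factor is βp.
Grim-trigger IC: βp ≥ (37−23)/(37−11) = 7/13.
So p ≥ (7/13)/(7/10) = 10/13.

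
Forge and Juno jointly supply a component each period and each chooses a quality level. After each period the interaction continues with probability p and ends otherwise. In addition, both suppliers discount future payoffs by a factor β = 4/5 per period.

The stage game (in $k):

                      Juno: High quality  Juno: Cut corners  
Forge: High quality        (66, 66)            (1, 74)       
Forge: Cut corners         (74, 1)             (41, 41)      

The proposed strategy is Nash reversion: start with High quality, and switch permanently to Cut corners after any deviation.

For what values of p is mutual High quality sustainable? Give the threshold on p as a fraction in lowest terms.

10/33

Expected continuation weight on next period's payoff is β·p = 4/5·p, which plays the role of the discount factor.
Cooperation requires 4/5·p ≥ (74−66)/(74−41) = 8/33, hence p ≥ 10/33.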